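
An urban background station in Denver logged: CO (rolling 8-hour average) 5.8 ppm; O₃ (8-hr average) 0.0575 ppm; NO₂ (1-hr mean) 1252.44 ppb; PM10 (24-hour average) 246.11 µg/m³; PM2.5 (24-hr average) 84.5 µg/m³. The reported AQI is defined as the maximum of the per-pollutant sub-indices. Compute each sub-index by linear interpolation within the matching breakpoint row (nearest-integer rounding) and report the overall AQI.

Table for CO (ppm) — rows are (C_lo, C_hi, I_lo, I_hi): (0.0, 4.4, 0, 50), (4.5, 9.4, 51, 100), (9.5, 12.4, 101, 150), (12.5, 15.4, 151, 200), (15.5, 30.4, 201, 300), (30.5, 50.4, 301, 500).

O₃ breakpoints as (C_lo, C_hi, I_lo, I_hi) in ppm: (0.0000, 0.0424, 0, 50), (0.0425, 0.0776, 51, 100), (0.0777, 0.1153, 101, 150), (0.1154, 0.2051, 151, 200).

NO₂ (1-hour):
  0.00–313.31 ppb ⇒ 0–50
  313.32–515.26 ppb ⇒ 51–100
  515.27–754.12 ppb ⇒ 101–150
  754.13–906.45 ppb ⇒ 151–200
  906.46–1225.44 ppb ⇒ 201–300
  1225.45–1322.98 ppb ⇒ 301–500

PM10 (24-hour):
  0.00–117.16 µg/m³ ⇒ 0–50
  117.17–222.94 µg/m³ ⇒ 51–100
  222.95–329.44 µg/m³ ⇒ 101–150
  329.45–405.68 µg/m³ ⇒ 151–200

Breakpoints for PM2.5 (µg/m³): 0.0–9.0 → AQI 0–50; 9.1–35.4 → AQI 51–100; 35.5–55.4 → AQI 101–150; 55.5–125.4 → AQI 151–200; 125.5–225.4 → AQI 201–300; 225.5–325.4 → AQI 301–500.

CO: 5.8 ∈ [4.5, 9.4] ↔ index [51, 100].
51 + (5.8−4.5)·(100−51)/(9.4−4.5) = 51 + 1.3·49/4.9 ≈ 64.00, so AQI = 64.
O₃ 0.0575: bracket 0.0425–0.0776 → index 51–100; slope 49/0.0351, offset 0.0150.
AQI = 51 + 49/0.0351·0.0150 ≈ 71.94 ⇒ 72.
NO₂: 1252.44 lies in 1225.45–1322.98, so I_lo=301, I_hi=500, C_lo=1225.45, C_hi=1322.98.
(500−301)/(1322.98−1225.45) × (1252.44−1225.45) + 301 = 199/97.53 × 26.99 + 301 ≈ 356.07 → 356.
PM10: row 222.95–329.44 (AQI 101–150). (150−101)·(246.11−222.95)/(329.44−222.95) + 101 = 49·23.16/106.49 + 101 ≈ 111.66 → 112.
PM2.5: row 55.5–125.4 (AQI 151–200). (200−151)·(84.5−55.5)/(125.4−55.5) + 151 = 49·29.0/69.9 + 151 ≈ 171.33 → 171.
Sub-indices: CO→64, O₃→72, NO₂→356, PM10→112, PM2.5→171. Overall AQI = max = 356; dominant pollutant is NO₂.

356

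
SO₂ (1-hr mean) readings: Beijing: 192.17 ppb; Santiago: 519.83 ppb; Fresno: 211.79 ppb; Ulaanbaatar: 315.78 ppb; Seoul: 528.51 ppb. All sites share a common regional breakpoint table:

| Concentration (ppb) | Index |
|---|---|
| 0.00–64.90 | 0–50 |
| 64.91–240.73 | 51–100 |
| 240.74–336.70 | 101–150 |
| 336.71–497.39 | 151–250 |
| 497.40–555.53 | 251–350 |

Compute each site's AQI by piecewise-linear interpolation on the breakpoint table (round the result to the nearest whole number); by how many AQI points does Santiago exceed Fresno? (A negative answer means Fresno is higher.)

Beijing: 192.17 lies in 64.91–240.73, so I_lo=51, I_hi=100, C_lo=64.91, C_hi=240.73.
(100−51)/(240.73−64.91) × (192.17−64.91) + 51 = 49/175.82 × 127.26 + 51 ≈ 86.47 → 86.
Santiago 519.83: bracket 497.40–555.53 → index 251–350; slope 99/58.13, offset 22.43.
AQI = 251 + 99/58.13·22.43 ≈ 289.20 ⇒ 289.
Fresno 211.79: bracket 64.91–240.73 → index 51–100; slope 49/175.82, offset 146.88.
AQI = 51 + 49/175.82·146.88 ≈ 91.93 ⇒ 92.
Ulaanbaatar 315.78: bracket 240.74–336.70 → index 101–150; slope 49/95.96, offset 75.04.
AQI = 101 + 49/95.96·75.04 ≈ 139.32 ⇒ 139.
Seoul 528.51: bracket 497.40–555.53 → index 251–350; slope 99/58.13, offset 31.11.
AQI = 251 + 99/58.13·31.11 ≈ 303.98 ⇒ 304.
AQIs: Beijing=86, Santiago=289, Fresno=92, Ulaanbaatar=139, Seoul=304. Santiago (289) − Fresno (92) = 197.

197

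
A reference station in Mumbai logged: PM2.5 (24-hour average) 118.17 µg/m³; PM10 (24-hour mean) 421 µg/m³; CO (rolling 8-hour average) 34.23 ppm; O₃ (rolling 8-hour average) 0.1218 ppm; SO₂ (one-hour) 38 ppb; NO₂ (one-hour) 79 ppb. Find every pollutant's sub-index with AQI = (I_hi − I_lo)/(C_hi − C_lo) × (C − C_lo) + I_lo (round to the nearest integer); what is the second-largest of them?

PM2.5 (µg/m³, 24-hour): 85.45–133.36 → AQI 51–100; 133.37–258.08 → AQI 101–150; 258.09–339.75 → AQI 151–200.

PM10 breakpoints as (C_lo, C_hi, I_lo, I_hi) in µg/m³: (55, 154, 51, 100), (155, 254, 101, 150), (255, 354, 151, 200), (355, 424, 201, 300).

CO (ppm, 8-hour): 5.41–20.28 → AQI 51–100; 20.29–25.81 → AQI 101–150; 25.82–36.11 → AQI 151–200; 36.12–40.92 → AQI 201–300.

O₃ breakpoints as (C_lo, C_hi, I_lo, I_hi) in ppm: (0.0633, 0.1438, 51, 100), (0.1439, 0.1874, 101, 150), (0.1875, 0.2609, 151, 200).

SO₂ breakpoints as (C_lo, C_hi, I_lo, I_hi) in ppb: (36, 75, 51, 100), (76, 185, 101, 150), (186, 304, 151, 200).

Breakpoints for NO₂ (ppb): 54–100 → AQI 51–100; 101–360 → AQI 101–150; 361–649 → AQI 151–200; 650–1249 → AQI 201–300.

191

PM2.5: row 85.45–133.36 (AQI 51–100). (100−51)·(118.17−85.45)/(133.36−85.45) + 51 = 49·32.72/47.91 + 51 ≈ 84.46 → 84.
PM10 421: bracket 355–424 → index 201–300; slope 99/69, offset 66.
AQI = 201 + 99/69·66 ≈ 295.70 ⇒ 296.
CO: 34.23 lies in 25.82–36.11, so I_lo=151, I_hi=200, C_lo=25.82, C_hi=36.11.
(200−151)/(36.11−25.82) × (34.23−25.82) + 151 = 49/10.29 × 8.41 + 151 ≈ 191.05 → 191.
O₃: 0.1218 lies in 0.0633–0.1438, so I_lo=51, I_hi=100, C_lo=0.0633, C_hi=0.1438.
(100−51)/(0.1438−0.0633) × (0.1218−0.0633) + 51 = 49/0.0805 × 0.0585 + 51 ≈ 86.61 → 87.
SO₂: 38 ∈ [36, 75] ↔ index [51, 100].
51 + (38−36)·(100−51)/(75−36) = 51 + 2·49/39 ≈ 53.51, so AQI = 54.
NO₂ 79: bracket 54–100 → index 51–100; slope 49/46, offset 25.
AQI = 51 + 49/46·25 ≈ 77.63 ⇒ 78.
Sub-indices: PM2.5→84, PM10→296, CO→191, O₃→87, SO₂→54, NO₂→78. Ranked high→low: 296, 191, 87, 84, 78, 54. Second-highest sub-index = 191.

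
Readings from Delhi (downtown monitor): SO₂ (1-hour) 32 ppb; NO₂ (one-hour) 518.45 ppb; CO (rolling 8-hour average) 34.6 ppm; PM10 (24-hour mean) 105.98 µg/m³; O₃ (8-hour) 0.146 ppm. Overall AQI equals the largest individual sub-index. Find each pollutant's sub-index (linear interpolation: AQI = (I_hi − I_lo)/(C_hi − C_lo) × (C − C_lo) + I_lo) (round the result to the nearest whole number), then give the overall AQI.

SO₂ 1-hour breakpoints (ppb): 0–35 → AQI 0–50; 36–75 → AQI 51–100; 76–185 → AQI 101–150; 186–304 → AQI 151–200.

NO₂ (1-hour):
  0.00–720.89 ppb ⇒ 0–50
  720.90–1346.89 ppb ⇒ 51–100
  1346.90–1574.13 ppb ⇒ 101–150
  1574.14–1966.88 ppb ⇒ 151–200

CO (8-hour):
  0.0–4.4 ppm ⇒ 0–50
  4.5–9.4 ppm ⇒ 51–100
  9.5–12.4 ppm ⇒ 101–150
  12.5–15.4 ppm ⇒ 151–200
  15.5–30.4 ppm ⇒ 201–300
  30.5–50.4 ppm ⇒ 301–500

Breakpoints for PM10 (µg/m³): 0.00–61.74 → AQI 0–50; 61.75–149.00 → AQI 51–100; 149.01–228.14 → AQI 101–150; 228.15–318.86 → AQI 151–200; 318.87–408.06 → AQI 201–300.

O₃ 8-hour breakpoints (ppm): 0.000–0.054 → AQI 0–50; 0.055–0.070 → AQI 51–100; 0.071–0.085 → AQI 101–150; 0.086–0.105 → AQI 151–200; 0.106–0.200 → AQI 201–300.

342

SO₂: 32 lies in 0–35, so I_lo=0, I_hi=50, C_lo=0, C_hi=35.
(50−0)/(35−0) × (32−0) + 0 = 50/35 × 32 + 0 ≈ 45.71 → 46.
NO₂: 518.45 lies in 0.00–720.89, so I_lo=0, I_hi=50, C_lo=0.00, C_hi=720.89.
(50−0)/(720.89−0.00) × (518.45−0.00) + 0 = 50/720.89 × 518.45 + 0 ≈ 35.96 → 36.
CO: 34.6 lies in 30.5–50.4, so I_lo=301, I_hi=500, C_lo=30.5, C_hi=50.4.
(500−301)/(50.4−30.5) × (34.6−30.5) + 301 = 199/19.9 × 4.1 + 301 ≈ 342.00 → 342.
PM10 105.98: bracket 61.75–149.00 → index 51–100; slope 49/87.25, offset 44.23.
AQI = 51 + 49/87.25·44.23 ≈ 75.84 ⇒ 76.
O₃ 0.146: bracket 0.106–0.200 → index 201–300; slope 99/0.094, offset 0.040.
AQI = 201 + 99/0.094·0.040 ≈ 243.13 ⇒ 243.
Sub-indices: SO₂→46, NO₂→36, CO→342, PM10→76, O₃→243. Overall AQI = max = 342; dominant pollutant is CO.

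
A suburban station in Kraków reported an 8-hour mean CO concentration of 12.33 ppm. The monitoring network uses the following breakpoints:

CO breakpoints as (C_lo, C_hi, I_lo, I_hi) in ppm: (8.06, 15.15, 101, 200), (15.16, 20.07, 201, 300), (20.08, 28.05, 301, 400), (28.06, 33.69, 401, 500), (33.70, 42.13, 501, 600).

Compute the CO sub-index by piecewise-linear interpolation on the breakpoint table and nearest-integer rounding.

CO: row 8.06–15.15 (AQI 101–200). (200−101)·(12.33−8.06)/(15.15−8.06) + 101 = 99·4.27/7.09 + 101 ≈ 160.62 → 161.

161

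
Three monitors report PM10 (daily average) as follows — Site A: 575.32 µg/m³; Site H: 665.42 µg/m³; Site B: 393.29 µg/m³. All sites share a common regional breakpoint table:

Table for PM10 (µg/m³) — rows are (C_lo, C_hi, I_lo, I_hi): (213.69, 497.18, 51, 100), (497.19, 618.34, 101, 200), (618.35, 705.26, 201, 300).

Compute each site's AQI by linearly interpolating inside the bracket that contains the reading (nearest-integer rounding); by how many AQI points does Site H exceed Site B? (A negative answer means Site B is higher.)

173

Site A: 575.32 lies in 497.19–618.34, so I_lo=101, I_hi=200, C_lo=497.19, C_hi=618.34.
(200−101)/(618.34−497.19) × (575.32−497.19) + 101 = 99/121.15 × 78.13 + 101 ≈ 164.85 → 165.
Site H: 665.42 ∈ [618.35, 705.26] ↔ index [201, 300].
201 + (665.42−618.35)·(300−201)/(705.26−618.35) = 201 + 47.07·99/86.91 ≈ 254.62, so AQI = 255.
Site B: row 213.69–497.18 (AQI 51–100). (100−51)·(393.29−213.69)/(497.18−213.69) + 51 = 49·179.60/283.49 + 51 ≈ 82.04 → 82.
AQIs: Site A=165, Site H=255, Site B=82. Site H (255) − Site B (82) = 173.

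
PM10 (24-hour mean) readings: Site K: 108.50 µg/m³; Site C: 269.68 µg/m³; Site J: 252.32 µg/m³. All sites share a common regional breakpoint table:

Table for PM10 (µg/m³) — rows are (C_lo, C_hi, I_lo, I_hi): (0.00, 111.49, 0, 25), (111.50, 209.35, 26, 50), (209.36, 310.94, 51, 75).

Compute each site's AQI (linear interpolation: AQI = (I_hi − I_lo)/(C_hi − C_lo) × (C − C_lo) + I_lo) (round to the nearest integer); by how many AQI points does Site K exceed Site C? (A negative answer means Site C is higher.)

Site K 108.50: bracket 0.00–111.49 → index 0–25; slope 25/111.49, offset 108.50.
AQI = 0 + 25/111.49·108.50 ≈ 24.33 ⇒ 24.
Site C: 269.68 ∈ [209.36, 310.94] ↔ index [51, 75].
51 + (269.68−209.36)·(75−51)/(310.94−209.36) = 51 + 60.32·24/101.58 ≈ 65.25, so AQI = 65.
Site J: 252.32 lies in 209.36–310.94, so I_lo=51, I_hi=75, C_lo=209.36, C_hi=310.94.
(75−51)/(310.94−209.36) × (252.32−209.36) + 51 = 24/101.58 × 42.96 + 51 ≈ 61.15 → 61.
AQIs: Site K=24, Site C=65, Site J=61. Site K (24) − Site C (65) = -41.

-41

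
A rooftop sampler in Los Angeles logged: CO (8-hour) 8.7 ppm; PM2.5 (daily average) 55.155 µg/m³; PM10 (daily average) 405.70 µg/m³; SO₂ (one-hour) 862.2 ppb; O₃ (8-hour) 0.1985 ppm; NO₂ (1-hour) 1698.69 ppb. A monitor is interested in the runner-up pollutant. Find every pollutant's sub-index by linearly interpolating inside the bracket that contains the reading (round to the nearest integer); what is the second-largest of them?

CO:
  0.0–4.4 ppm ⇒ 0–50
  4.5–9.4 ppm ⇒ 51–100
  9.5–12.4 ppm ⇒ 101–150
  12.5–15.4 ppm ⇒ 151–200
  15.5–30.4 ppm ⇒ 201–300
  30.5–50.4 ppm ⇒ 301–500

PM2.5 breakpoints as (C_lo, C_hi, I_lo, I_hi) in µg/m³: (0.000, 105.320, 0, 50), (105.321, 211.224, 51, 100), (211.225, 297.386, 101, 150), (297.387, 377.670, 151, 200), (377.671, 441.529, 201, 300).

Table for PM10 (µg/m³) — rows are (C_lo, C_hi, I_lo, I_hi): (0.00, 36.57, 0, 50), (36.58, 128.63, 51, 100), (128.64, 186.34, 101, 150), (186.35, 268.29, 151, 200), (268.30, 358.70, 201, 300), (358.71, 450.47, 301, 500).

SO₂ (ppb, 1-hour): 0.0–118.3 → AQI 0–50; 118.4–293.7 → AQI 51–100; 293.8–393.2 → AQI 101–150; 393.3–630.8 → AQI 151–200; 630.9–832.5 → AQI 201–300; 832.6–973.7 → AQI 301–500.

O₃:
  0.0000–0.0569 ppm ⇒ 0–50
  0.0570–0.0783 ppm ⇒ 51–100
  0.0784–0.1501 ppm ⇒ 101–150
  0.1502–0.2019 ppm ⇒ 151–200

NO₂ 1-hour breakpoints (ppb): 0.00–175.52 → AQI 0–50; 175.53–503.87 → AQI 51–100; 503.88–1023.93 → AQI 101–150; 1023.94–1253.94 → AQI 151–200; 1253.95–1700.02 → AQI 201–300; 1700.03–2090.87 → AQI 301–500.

343

CO: 8.7 ∈ [4.5, 9.4] ↔ index [51, 100].
51 + (8.7−4.5)·(100−51)/(9.4−4.5) = 51 + 4.2·49/4.9 ≈ 93.00, so AQI = 93.
PM2.5: 55.155 lies in 0.000–105.320, so I_lo=0, I_hi=50, C_lo=0.000, C_hi=105.320.
(50−0)/(105.320−0.000) × (55.155−0.000) + 0 = 50/105.320 × 55.155 + 0 ≈ 26.18 → 26.
PM10: 405.70 lies in 358.71–450.47, so I_lo=301, I_hi=500, C_lo=358.71, C_hi=450.47.
(500−301)/(450.47−358.71) × (405.70−358.71) + 301 = 199/91.76 × 46.99 + 301 ≈ 402.91 → 403.
SO₂: row 832.6–973.7 (AQI 301–500). (500−301)·(862.2−832.6)/(973.7−832.6) + 301 = 199·29.6/141.1 + 301 ≈ 342.75 → 343.
O₃: row 0.1502–0.2019 (AQI 151–200). (200−151)·(0.1985−0.1502)/(0.2019−0.1502) + 151 = 49·0.0483/0.0517 + 151 ≈ 196.78 → 197.
NO₂: row 1253.95–1700.02 (AQI 201–300). (300−201)·(1698.69−1253.95)/(1700.02−1253.95) + 201 = 99·444.74/446.07 + 201 ≈ 299.70 → 300.
Sub-indices: CO→93, PM2.5→26, PM10→403, SO₂→343, O₃→197, NO₂→300. Ranked high→low: 403, 343, 300, 197, 93, 26. Second-highest sub-index = 343.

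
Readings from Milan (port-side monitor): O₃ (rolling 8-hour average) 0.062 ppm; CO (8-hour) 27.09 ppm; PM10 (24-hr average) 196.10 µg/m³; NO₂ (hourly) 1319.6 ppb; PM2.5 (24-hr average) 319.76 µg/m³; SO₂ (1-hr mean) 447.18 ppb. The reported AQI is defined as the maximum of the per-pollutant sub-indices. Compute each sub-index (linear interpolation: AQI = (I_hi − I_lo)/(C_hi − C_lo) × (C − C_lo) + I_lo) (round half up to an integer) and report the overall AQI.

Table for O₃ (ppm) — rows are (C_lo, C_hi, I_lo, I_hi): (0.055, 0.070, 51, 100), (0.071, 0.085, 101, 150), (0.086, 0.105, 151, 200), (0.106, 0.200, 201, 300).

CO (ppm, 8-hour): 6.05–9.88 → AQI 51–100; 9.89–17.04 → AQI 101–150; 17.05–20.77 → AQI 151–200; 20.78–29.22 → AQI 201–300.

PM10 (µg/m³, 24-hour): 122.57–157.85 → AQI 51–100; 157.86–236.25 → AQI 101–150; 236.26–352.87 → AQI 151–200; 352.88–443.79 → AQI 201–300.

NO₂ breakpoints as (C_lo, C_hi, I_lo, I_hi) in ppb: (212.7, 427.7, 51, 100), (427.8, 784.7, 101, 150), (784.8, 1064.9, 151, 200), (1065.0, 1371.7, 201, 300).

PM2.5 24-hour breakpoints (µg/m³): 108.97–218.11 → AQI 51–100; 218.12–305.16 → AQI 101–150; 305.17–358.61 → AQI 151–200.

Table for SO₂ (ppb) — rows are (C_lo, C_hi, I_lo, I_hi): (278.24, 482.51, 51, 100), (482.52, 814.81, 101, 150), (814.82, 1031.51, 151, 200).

O₃: row 0.055–0.070 (AQI 51–100). (100−51)·(0.062−0.055)/(0.070−0.055) + 51 = 49·0.007/0.015 + 51 ≈ 73.87 → 74.
CO: 27.09 ∈ [20.78, 29.22] ↔ index [201, 300].
201 + (27.09−20.78)·(300−201)/(29.22−20.78) = 201 + 6.31·99/8.44 ≈ 275.02, so AQI = 275.
PM10 196.10: bracket 157.86–236.25 → index 101–150; slope 49/78.39, offset 38.24.
AQI = 101 + 49/78.39·38.24 ≈ 124.90 ⇒ 125.
NO₂ 1319.6: bracket 1065.0–1371.7 → index 201–300; slope 99/306.7, offset 254.6.
AQI = 201 + 99/306.7·254.6 ≈ 283.18 ⇒ 283.
PM2.5: row 305.17–358.61 (AQI 151–200). (200−151)·(319.76−305.17)/(358.61−305.17) + 151 = 49·14.59/53.44 + 151 ≈ 164.38 → 164.
SO₂ 447.18: bracket 278.24–482.51 → index 51–100; slope 49/204.27, offset 168.94.
AQI = 51 + 49/204.27·168.94 ≈ 91.53 ⇒ 92.
Sub-indices: O₃→74, CO→275, PM10→125, NO₂→283, PM2.5→164, SO₂→92. Overall AQI = max = 283; dominant pollutant is NO₂.
AQI 283: Very Unhealthy.

283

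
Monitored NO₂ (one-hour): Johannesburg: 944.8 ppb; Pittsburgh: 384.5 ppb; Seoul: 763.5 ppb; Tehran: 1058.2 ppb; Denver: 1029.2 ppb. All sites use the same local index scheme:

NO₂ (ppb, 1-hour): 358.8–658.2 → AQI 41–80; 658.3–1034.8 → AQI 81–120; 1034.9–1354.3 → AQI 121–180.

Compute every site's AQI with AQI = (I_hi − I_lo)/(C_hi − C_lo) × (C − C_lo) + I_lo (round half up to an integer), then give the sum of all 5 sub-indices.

491

Johannesburg: 944.8 ∈ [658.3, 1034.8] ↔ index [81, 120].
81 + (944.8−658.3)·(120−81)/(1034.8−658.3) = 81 + 286.5·39/376.5 ≈ 110.68, so AQI = 111.
Pittsburgh: row 358.8–658.2 (AQI 41–80). (80−41)·(384.5−358.8)/(658.2−358.8) + 41 = 39·25.7/299.4 + 41 ≈ 44.35 → 44.
Seoul: row 658.3–1034.8 (AQI 81–120). (120−81)·(763.5−658.3)/(1034.8−658.3) + 81 = 39·105.2/376.5 + 81 ≈ 91.90 → 92.
Tehran: 1058.2 lies in 1034.9–1354.3, so I_lo=121, I_hi=180, C_lo=1034.9, C_hi=1354.3.
(180−121)/(1354.3−1034.9) × (1058.2−1034.9) + 121 = 59/319.4 × 23.3 + 121 ≈ 125.30 → 125.
Denver: 1029.2 ∈ [658.3, 1034.8] ↔ index [81, 120].
81 + (1029.2−658.3)·(120−81)/(1034.8−658.3) = 81 + 370.9·39/376.5 ≈ 119.42, so AQI = 119.
AQIs: Johannesburg=111, Pittsburgh=44, Seoul=92, Tehran=125, Denver=119. Sum = 111 + 44 + 92 + 125 + 119 = 491.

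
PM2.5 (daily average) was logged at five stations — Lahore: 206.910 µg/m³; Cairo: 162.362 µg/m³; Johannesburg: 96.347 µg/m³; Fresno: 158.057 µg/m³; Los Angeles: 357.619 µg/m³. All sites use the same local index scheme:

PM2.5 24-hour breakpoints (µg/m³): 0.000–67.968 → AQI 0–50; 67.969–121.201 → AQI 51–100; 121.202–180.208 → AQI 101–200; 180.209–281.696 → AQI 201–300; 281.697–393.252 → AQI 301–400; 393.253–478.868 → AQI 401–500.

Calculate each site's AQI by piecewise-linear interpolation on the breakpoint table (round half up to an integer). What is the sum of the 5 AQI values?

1005

Lahore: 206.910 ∈ [180.209, 281.696] ↔ index [201, 300].
201 + (206.910−180.209)·(300−201)/(281.696−180.209) = 201 + 26.701·99/101.487 ≈ 227.05, so AQI = 227.
Cairo: 162.362 lies in 121.202–180.208, so I_lo=101, I_hi=200, C_lo=121.202, C_hi=180.208.
(200−101)/(180.208−121.202) × (162.362−121.202) + 101 = 99/59.006 × 41.160 + 101 ≈ 170.06 → 170.
Johannesburg 96.347: bracket 67.969–121.201 → index 51–100; slope 49/53.232, offset 28.378.
AQI = 51 + 49/53.232·28.378 ≈ 77.12 ⇒ 77.
Fresno: row 121.202–180.208 (AQI 101–200). (200−101)·(158.057−121.202)/(180.208−121.202) + 101 = 99·36.855/59.006 + 101 ≈ 162.84 → 163.
Los Angeles: 357.619 lies in 281.697–393.252, so I_lo=301, I_hi=400, C_lo=281.697, C_hi=393.252.
(400−301)/(393.252−281.697) × (357.619−281.697) + 301 = 99/111.555 × 75.922 + 301 ≈ 368.38 → 368.
AQIs: Lahore=227, Cairo=170, Johannesburg=77, Fresno=163, Los Angeles=368. Sum = 227 + 170 + 77 + 163 + 368 = 1005.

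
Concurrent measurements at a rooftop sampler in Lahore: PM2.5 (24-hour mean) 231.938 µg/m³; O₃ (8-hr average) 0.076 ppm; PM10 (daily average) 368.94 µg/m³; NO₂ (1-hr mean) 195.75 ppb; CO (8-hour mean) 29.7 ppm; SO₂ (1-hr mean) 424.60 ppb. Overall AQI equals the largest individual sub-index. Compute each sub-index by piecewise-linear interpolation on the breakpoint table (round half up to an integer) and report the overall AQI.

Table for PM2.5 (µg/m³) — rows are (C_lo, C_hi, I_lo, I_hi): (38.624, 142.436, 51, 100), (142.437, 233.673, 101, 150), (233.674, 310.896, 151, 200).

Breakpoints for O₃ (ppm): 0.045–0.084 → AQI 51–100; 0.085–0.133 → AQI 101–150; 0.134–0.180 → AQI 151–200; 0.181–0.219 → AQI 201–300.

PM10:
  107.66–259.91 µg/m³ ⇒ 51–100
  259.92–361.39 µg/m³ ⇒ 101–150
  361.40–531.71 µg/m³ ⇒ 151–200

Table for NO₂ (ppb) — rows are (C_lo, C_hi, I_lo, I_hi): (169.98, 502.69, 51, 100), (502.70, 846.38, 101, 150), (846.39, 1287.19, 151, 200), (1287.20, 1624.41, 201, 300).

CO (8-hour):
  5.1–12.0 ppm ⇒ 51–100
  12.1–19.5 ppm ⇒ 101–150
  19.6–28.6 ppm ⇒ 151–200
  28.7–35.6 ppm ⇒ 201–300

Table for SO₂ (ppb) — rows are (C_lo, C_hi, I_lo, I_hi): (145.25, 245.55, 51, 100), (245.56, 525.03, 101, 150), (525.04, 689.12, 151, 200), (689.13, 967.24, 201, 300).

215

PM2.5: row 142.437–233.673 (AQI 101–150). (150−101)·(231.938−142.437)/(233.673−142.437) + 101 = 49·89.501/91.236 + 101 ≈ 149.07 → 149.
O₃: 0.076 ∈ [0.045, 0.084] ↔ index [51, 100].
51 + (0.076−0.045)·(100−51)/(0.084−0.045) = 51 + 0.031·49/0.039 ≈ 89.95, so AQI = 90.
PM10 368.94: bracket 361.40–531.71 → index 151–200; slope 49/170.31, offset 7.54.
AQI = 151 + 49/170.31·7.54 ≈ 153.17 ⇒ 153.
NO₂: 195.75 ∈ [169.98, 502.69] ↔ index [51, 100].
51 + (195.75−169.98)·(100−51)/(502.69−169.98) = 51 + 25.77·49/332.71 ≈ 54.80, so AQI = 55.
CO 29.7: bracket 28.7–35.6 → index 201–300; slope 99/6.9, offset 1.0.
AQI = 201 + 99/6.9·1.0 ≈ 215.35 ⇒ 215.
SO₂: row 245.56–525.03 (AQI 101–150). (150−101)·(424.60−245.56)/(525.03−245.56) + 101 = 49·179.04/279.47 + 101 ≈ 132.39 → 132.
Sub-indices: PM2.5→149, O₃→90, PM10→153, NO₂→55, CO→215, SO₂→132. Overall AQI = max = 215; dominant pollutant is CO.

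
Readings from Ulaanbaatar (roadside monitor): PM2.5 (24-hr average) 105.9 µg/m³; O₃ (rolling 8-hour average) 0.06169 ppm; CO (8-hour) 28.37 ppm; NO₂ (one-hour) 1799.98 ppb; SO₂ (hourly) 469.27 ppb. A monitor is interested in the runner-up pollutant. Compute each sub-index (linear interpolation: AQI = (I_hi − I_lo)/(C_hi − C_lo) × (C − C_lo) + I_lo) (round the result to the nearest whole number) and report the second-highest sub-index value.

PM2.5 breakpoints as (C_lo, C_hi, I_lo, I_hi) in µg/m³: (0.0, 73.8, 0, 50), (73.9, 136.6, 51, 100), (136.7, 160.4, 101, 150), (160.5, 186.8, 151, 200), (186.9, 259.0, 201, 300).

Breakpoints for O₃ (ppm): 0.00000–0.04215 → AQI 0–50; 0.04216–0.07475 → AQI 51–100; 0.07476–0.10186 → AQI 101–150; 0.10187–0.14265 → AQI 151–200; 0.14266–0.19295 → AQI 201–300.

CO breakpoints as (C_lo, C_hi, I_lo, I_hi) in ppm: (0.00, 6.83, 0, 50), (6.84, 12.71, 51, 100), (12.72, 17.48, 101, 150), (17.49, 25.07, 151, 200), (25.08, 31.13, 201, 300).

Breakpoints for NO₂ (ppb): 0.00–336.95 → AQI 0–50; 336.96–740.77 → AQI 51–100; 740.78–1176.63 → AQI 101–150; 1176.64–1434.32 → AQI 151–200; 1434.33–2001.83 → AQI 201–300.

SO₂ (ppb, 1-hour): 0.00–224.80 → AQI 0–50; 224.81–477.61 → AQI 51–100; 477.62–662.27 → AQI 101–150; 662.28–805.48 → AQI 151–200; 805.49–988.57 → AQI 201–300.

255

PM2.5: 105.9 ∈ [73.9, 136.6] ↔ index [51, 100].
51 + (105.9−73.9)·(100−51)/(136.6−73.9) = 51 + 32.0·49/62.7 ≈ 76.01, so AQI = 76.
O₃: 0.06169 ∈ [0.04216, 0.07475] ↔ index [51, 100].
51 + (0.06169−0.04216)·(100−51)/(0.07475−0.04216) = 51 + 0.01953·49/0.03259 ≈ 80.36, so AQI = 80.
CO: row 25.08–31.13 (AQI 201–300). (300−201)·(28.37−25.08)/(31.13−25.08) + 201 = 99·3.29/6.05 + 201 ≈ 254.84 → 255.
NO₂: 1799.98 ∈ [1434.33, 2001.83] ↔ index [201, 300].
201 + (1799.98−1434.33)·(300−201)/(2001.83−1434.33) = 201 + 365.65·99/567.50 ≈ 264.79, so AQI = 265.
SO₂ 469.27: bracket 224.81–477.61 → index 51–100; slope 49/252.80, offset 244.46.
AQI = 51 + 49/252.80·244.46 ≈ 98.38 ⇒ 98.
Sub-indices: PM2.5→76, O₃→80, CO→255, NO₂→265, SO₂→98. Ranked high→low: 265, 255, 98, 80, 76. Second-highest sub-index = 255.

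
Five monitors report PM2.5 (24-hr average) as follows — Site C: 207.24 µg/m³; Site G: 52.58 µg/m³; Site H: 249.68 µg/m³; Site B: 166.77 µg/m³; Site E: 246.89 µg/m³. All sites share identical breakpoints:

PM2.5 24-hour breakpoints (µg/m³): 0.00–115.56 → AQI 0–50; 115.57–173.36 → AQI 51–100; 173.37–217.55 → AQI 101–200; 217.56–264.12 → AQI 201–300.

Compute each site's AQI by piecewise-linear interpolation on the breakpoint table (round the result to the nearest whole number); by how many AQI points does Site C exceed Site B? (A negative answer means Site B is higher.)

83

Site C: 207.24 ∈ [173.37, 217.55] ↔ index [101, 200].
101 + (207.24−173.37)·(200−101)/(217.55−173.37) = 101 + 33.87·99/44.18 ≈ 176.90, so AQI = 177.
Site G: 52.58 lies in 0.00–115.56, so I_lo=0, I_hi=50, C_lo=0.00, C_hi=115.56.
(50−0)/(115.56−0.00) × (52.58−0.00) + 0 = 50/115.56 × 52.58 + 0 ≈ 22.75 → 23.
Site H: 249.68 ∈ [217.56, 264.12] ↔ index [201, 300].
201 + (249.68−217.56)·(300−201)/(264.12−217.56) = 201 + 32.12·99/46.56 ≈ 269.30, so AQI = 269.
Site B: 166.77 lies in 115.57–173.36, so I_lo=51, I_hi=100, C_lo=115.57, C_hi=173.36.
(100−51)/(173.36−115.57) × (166.77−115.57) + 51 = 49/57.79 × 51.20 + 51 ≈ 94.41 → 94.
Site E: row 217.56–264.12 (AQI 201–300). (300−201)·(246.89−217.56)/(264.12−217.56) + 201 = 99·29.33/46.56 + 201 ≈ 263.36 → 263.
AQIs: Site C=177, Site G=23, Site H=269, Site B=94, Site E=263. Site C (177) − Site B (94) = 83.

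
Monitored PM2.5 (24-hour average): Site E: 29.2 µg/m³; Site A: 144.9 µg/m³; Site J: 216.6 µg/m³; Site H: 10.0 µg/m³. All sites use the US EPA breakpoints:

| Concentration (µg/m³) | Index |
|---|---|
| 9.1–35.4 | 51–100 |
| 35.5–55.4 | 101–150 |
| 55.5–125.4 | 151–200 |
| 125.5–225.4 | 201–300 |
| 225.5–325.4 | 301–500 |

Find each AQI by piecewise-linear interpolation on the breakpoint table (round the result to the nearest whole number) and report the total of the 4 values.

Site E 29.2: bracket 9.1–35.4 → index 51–100; slope 49/26.3, offset 20.1.
AQI = 51 + 49/26.3·20.1 ≈ 88.45 ⇒ 88.
Site A: 144.9 ∈ [125.5, 225.4] ↔ index [201, 300].
201 + (144.9−125.5)·(300−201)/(225.4−125.5) = 201 + 19.4·99/99.9 ≈ 220.23, so AQI = 220.
Site J: 216.6 lies in 125.5–225.4, so I_lo=201, I_hi=300, C_lo=125.5, C_hi=225.4.
(300−201)/(225.4−125.5) × (216.6−125.5) + 201 = 99/99.9 × 91.1 + 201 ≈ 291.28 → 291.
Site H: 10.0 lies in 9.1–35.4, so I_lo=51, I_hi=100, C_lo=9.1, C_hi=35.4.
(100−51)/(35.4−9.1) × (10.0−9.1) + 51 = 49/26.3 × 0.9 + 51 ≈ 52.68 → 53.
AQIs: Site E=88, Site A=220, Site J=291, Site H=53. Sum = 88 + 220 + 291 + 53 = 652.

652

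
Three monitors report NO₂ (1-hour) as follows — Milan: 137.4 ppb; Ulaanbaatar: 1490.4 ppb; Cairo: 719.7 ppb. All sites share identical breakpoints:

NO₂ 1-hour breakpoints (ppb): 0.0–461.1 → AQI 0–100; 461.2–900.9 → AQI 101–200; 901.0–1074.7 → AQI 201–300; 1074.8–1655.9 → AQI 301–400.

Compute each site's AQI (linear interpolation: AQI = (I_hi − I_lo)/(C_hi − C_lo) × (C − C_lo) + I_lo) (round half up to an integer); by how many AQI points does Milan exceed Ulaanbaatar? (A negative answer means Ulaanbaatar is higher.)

Milan: 137.4 ∈ [0.0, 461.1] ↔ index [0, 100].
0 + (137.4−0.0)·(100−0)/(461.1−0.0) = 0 + 137.4·100/461.1 ≈ 29.80, so AQI = 30.
Ulaanbaatar: 1490.4 ∈ [1074.8, 1655.9] ↔ index [301, 400].
301 + (1490.4−1074.8)·(400−301)/(1655.9−1074.8) = 301 + 415.6·99/581.1 ≈ 371.80, so AQI = 372.
Cairo 719.7: bracket 461.2–900.9 → index 101–200; slope 99/439.7, offset 258.5.
AQI = 101 + 99/439.7·258.5 ≈ 159.20 ⇒ 159.
AQIs: Milan=30, Ulaanbaatar=372, Cairo=159. Milan (30) − Ulaanbaatar (372) = -342.

-342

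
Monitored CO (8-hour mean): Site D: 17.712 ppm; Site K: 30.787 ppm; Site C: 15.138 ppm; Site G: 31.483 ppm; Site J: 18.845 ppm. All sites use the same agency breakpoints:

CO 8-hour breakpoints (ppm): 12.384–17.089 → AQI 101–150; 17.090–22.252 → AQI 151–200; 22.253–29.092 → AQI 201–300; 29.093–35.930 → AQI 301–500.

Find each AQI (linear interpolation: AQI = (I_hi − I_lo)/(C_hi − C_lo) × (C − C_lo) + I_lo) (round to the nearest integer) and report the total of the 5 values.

Site D: row 17.090–22.252 (AQI 151–200). (200−151)·(17.712−17.090)/(22.252−17.090) + 151 = 49·0.622/5.162 + 151 ≈ 156.90 → 157.
Site K 30.787: bracket 29.093–35.930 → index 301–500; slope 199/6.837, offset 1.694.
AQI = 301 + 199/6.837·1.694 ≈ 350.31 ⇒ 350.
Site C: row 12.384–17.089 (AQI 101–150). (150−101)·(15.138−12.384)/(17.089−12.384) + 101 = 49·2.754/4.705 + 101 ≈ 129.68 → 130.
Site G: 31.483 lies in 29.093–35.930, so I_lo=301, I_hi=500, C_lo=29.093, C_hi=35.930.
(500−301)/(35.930−29.093) × (31.483−29.093) + 301 = 199/6.837 × 2.390 + 301 ≈ 370.56 → 371.
Site J: 18.845 lies in 17.090–22.252, so I_lo=151, I_hi=200, C_lo=17.090, C_hi=22.252.
(200−151)/(22.252−17.090) × (18.845−17.090) + 151 = 49/5.162 × 1.755 + 151 ≈ 167.66 → 168.
AQIs: Site D=157, Site K=350, Site C=130, Site G=371, Site J=168. Sum = 157 + 350 + 130 + 371 + 168 = 1176.

1176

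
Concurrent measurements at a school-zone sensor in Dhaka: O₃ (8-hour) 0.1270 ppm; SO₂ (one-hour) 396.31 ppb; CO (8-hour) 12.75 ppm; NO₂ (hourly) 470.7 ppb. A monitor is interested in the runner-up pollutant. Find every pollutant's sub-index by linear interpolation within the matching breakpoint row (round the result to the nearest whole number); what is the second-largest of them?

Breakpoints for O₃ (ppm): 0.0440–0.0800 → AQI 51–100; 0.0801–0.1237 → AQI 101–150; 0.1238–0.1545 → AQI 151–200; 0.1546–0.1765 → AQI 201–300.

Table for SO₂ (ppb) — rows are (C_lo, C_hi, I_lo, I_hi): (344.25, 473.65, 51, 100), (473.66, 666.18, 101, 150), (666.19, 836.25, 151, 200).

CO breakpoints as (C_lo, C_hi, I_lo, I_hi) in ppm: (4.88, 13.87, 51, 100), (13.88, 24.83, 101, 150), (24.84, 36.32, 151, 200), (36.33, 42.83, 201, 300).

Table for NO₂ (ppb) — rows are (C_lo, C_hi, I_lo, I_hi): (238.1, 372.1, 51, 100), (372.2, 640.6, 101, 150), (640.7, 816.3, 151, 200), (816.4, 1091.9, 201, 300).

119

O₃: 0.1270 ∈ [0.1238, 0.1545] ↔ index [151, 200].
151 + (0.1270−0.1238)·(200−151)/(0.1545−0.1238) = 151 + 0.0032·49/0.0307 ≈ 156.11, so AQI = 156.
SO₂: 396.31 lies in 344.25–473.65, so I_lo=51, I_hi=100, C_lo=344.25, C_hi=473.65.
(100−51)/(473.65−344.25) × (396.31−344.25) + 51 = 49/129.40 × 52.06 + 51 ≈ 70.71 → 71.
CO: row 4.88–13.87 (AQI 51–100). (100−51)·(12.75−4.88)/(13.87−4.88) + 51 = 49·7.87/8.99 + 51 ≈ 93.90 → 94.
NO₂ 470.7: bracket 372.2–640.6 → index 101–150; slope 49/268.4, offset 98.5.
AQI = 101 + 49/268.4·98.5 ≈ 118.98 ⇒ 119.
Sub-indices: O₃→156, SO₂→71, CO→94, NO₂→119. Ranked high→low: 156, 119, 94, 71. Second-highest sub-index = 119.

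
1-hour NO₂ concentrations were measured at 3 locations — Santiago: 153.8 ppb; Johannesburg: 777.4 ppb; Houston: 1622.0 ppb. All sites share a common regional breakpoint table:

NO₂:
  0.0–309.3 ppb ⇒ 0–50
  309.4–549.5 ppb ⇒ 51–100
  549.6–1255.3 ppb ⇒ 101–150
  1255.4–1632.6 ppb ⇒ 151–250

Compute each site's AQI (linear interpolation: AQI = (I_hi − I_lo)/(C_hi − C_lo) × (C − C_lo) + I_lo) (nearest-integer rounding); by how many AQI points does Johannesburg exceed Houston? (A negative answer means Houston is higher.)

-130

Santiago 153.8: bracket 0.0–309.3 → index 0–50; slope 50/309.3, offset 153.8.
AQI = 0 + 50/309.3·153.8 ≈ 24.86 ⇒ 25.
Johannesburg: 777.4 lies in 549.6–1255.3, so I_lo=101, I_hi=150, C_lo=549.6, C_hi=1255.3.
(150−101)/(1255.3−549.6) × (777.4−549.6) + 101 = 49/705.7 × 227.8 + 101 ≈ 116.82 → 117.
Houston: 1622.0 lies in 1255.4–1632.6, so I_lo=151, I_hi=250, C_lo=1255.4, C_hi=1632.6.
(250−151)/(1632.6−1255.4) × (1622.0−1255.4) + 151 = 99/377.2 × 366.6 + 151 ≈ 247.22 → 247.
AQIs: Santiago=25, Johannesburg=117, Houston=247. Johannesburg (117) − Houston (247) = -130.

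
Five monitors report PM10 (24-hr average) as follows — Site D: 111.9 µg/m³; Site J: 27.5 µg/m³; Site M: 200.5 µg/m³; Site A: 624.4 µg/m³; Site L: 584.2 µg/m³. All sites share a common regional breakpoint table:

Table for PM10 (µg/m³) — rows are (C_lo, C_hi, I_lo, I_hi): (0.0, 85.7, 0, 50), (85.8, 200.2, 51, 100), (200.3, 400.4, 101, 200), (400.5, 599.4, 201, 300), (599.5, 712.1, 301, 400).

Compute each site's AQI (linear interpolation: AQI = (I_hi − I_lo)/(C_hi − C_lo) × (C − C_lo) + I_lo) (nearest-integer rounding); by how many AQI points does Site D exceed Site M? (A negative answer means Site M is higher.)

Site D: 111.9 ∈ [85.8, 200.2] ↔ index [51, 100].
51 + (111.9−85.8)·(100−51)/(200.2−85.8) = 51 + 26.1·49/114.4 ≈ 62.18, so AQI = 62.
Site J: 27.5 lies in 0.0–85.7, so I_lo=0, I_hi=50, C_lo=0.0, C_hi=85.7.
(50−0)/(85.7−0.0) × (27.5−0.0) + 0 = 50/85.7 × 27.5 + 0 ≈ 16.04 → 16.
Site M: 200.5 ∈ [200.3, 400.4] ↔ index [101, 200].
101 + (200.5−200.3)·(200−101)/(400.4−200.3) = 101 + 0.2·99/200.1 ≈ 101.10, so AQI = 101.
Site A: row 599.5–712.1 (AQI 301–400). (400−301)·(624.4−599.5)/(712.1−599.5) + 301 = 99·24.9/112.6 + 301 ≈ 322.89 → 323.
Site L: row 400.5–599.4 (AQI 201–300). (300−201)·(584.2−400.5)/(599.4−400.5) + 201 = 99·183.7/198.9 + 201 ≈ 292.43 → 292.
AQIs: Site D=62, Site J=16, Site M=101, Site A=323, Site L=292. Site D (62) − Site M (101) = -39.

-39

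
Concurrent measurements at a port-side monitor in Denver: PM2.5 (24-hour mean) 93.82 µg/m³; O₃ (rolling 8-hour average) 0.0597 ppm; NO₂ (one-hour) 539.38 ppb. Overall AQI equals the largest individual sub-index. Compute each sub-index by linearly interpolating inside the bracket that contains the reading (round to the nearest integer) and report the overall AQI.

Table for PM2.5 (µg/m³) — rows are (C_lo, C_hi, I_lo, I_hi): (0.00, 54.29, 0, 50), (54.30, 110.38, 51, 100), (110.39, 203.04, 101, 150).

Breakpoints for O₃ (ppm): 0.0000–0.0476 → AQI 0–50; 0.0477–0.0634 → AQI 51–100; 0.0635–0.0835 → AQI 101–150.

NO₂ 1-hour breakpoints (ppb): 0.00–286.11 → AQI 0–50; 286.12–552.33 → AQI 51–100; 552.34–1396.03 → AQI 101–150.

98

PM2.5 93.82: bracket 54.30–110.38 → index 51–100; slope 49/56.08, offset 39.52.
AQI = 51 + 49/56.08·39.52 ≈ 85.53 ⇒ 86.
O₃: 0.0597 ∈ [0.0477, 0.0634] ↔ index [51, 100].
51 + (0.0597−0.0477)·(100−51)/(0.0634−0.0477) = 51 + 0.0120·49/0.0157 ≈ 88.45, so AQI = 88.
NO₂ 539.38: bracket 286.12–552.33 → index 51–100; slope 49/266.21, offset 253.26.
AQI = 51 + 49/266.21·253.26 ≈ 97.62 ⇒ 98.
Sub-indices: PM2.5→86, O₃→88, NO₂→98. Overall AQI = max = 98; dominant pollutant is NO₂.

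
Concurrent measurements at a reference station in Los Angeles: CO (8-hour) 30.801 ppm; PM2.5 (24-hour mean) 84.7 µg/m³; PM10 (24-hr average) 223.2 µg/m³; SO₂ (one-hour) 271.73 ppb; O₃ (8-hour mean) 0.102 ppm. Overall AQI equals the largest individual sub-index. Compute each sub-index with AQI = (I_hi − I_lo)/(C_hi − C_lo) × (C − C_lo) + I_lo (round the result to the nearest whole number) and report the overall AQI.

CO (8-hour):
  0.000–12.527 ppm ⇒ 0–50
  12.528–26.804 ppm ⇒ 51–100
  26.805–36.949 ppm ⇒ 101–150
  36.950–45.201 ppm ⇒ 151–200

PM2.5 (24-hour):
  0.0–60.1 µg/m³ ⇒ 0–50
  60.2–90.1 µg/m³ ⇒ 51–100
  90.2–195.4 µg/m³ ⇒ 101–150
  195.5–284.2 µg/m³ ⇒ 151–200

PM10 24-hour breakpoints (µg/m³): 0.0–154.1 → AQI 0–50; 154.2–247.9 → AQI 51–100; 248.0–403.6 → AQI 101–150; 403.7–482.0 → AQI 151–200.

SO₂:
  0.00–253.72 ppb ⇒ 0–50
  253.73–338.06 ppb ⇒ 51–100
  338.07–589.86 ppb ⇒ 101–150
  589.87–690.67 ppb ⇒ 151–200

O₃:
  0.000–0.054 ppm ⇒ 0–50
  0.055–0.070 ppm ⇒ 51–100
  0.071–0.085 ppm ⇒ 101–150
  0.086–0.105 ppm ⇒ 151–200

192

CO: row 26.805–36.949 (AQI 101–150). (150−101)·(30.801−26.805)/(36.949−26.805) + 101 = 49·3.996/10.144 + 101 ≈ 120.30 → 120.
PM2.5: row 60.2–90.1 (AQI 51–100). (100−51)·(84.7−60.2)/(90.1−60.2) + 51 = 49·24.5/29.9 + 51 ≈ 91.15 → 91.
PM10: 223.2 ∈ [154.2, 247.9] ↔ index [51, 100].
51 + (223.2−154.2)·(100−51)/(247.9−154.2) = 51 + 69.0·49/93.7 ≈ 87.08, so AQI = 87.
SO₂ 271.73: bracket 253.73–338.06 → index 51–100; slope 49/84.33, offset 18.00.
AQI = 51 + 49/84.33·18.00 ≈ 61.46 ⇒ 61.
O₃: row 0.086–0.105 (AQI 151–200). (200−151)·(0.102−0.086)/(0.105−0.086) + 151 = 49·0.016/0.019 + 151 ≈ 192.26 → 192.
Sub-indices: CO→120, PM2.5→91, PM10→87, SO₂→61, O₃→192. Overall AQI = max = 192; dominant pollutant is O₃.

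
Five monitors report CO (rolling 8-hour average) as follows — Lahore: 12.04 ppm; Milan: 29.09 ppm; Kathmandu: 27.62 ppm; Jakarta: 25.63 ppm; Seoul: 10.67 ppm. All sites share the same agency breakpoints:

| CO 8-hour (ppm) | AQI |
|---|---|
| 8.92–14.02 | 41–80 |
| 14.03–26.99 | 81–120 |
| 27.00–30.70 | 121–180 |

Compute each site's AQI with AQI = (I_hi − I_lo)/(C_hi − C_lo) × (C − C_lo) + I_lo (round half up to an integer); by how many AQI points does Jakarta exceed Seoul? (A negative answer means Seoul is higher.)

62

Lahore: 12.04 ∈ [8.92, 14.02] ↔ index [41, 80].
41 + (12.04−8.92)·(80−41)/(14.02−8.92) = 41 + 3.12·39/5.10 ≈ 64.86, so AQI = 65.
Milan: row 27.00–30.70 (AQI 121–180). (180−121)·(29.09−27.00)/(30.70−27.00) + 121 = 59·2.09/3.70 + 121 ≈ 154.33 → 154.
Kathmandu: 27.62 lies in 27.00–30.70, so I_lo=121, I_hi=180, C_lo=27.00, C_hi=30.70.
(180−121)/(30.70−27.00) × (27.62−27.00) + 121 = 59/3.70 × 0.62 + 121 ≈ 130.89 → 131.
Jakarta 25.63: bracket 14.03–26.99 → index 81–120; slope 39/12.96, offset 11.60.
AQI = 81 + 39/12.96·11.60 ≈ 115.91 ⇒ 116.
Seoul: 10.67 lies in 8.92–14.02, so I_lo=41, I_hi=80, C_lo=8.92, C_hi=14.02.
(80−41)/(14.02−8.92) × (10.67−8.92) + 41 = 39/5.10 × 1.75 + 41 ≈ 54.38 → 54.
AQIs: Lahore=65, Milan=154, Kathmandu=131, Jakarta=116, Seoul=54. Jakarta (116) − Seoul (54) = 62.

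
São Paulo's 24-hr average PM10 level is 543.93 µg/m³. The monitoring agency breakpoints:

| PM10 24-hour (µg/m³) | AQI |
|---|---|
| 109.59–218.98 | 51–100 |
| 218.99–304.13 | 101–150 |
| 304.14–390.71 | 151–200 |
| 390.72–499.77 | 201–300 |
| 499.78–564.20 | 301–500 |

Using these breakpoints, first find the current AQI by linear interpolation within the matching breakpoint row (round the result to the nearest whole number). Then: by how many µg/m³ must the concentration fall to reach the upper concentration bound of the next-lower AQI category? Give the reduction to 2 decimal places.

44.16

PM10: row 499.78–564.20 (AQI 301–500). (500−301)·(543.93−499.78)/(564.20−499.78) + 301 = 199·44.15/64.42 + 301 ≈ 437.38 → 437.
Current AQI 437 is in the Hazardous range (301–500). The next-lower category tops out at AQI 300, whose upper concentration bound is 499.77 µg/m³.
Reduction needed = 543.93 − 499.77 = 44.16 µg/m³.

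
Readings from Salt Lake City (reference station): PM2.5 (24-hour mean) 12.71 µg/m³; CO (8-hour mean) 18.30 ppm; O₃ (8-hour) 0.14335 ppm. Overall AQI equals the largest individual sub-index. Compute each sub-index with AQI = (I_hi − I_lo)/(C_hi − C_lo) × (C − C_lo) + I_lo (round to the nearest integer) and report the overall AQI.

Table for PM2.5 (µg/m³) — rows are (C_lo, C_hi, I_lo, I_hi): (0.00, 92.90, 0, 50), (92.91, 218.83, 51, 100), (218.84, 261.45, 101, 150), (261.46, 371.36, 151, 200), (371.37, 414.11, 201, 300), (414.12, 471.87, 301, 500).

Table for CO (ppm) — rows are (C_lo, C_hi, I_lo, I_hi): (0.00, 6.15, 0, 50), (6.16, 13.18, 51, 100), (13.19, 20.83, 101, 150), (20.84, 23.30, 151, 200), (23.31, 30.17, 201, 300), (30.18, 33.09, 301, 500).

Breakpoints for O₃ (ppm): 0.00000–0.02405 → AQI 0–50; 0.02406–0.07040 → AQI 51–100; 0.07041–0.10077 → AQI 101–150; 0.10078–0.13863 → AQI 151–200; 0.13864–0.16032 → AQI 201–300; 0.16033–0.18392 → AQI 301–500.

PM2.5 12.71: bracket 0.00–92.90 → index 0–50; slope 50/92.90, offset 12.71.
AQI = 0 + 50/92.90·12.71 ≈ 6.84 ⇒ 7.
CO 18.30: bracket 13.19–20.83 → index 101–150; slope 49/7.64, offset 5.11.
AQI = 101 + 49/7.64·5.11 ≈ 133.77 ⇒ 134.
O₃: 0.14335 ∈ [0.13864, 0.16032] ↔ index [201, 300].
201 + (0.14335−0.13864)·(300−201)/(0.16032−0.13864) = 201 + 0.00471·99/0.02168 ≈ 222.51, so AQI = 223.
Sub-indices: PM2.5→7, CO→134, O₃→223. Overall AQI = max = 223; dominant pollutant is O₃.
AQI 223: Very Unhealthy.

223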